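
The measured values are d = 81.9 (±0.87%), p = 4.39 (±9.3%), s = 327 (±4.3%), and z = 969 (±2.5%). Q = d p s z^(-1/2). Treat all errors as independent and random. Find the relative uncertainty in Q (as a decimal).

For a monomial Q ∝ d, p, s, z^(-1/2), fractional errors add in quadrature:
  (1·δd/d)² = (1×0.00870)² = 7.57e-05;  (1·δp/p)² = (1×0.0930)² = 0.00865;  (1·δs/s)² = (1×0.0430)² = 0.00185;  (−½·δz/z)² = (-0.5×0.0250)² = 0.000156
δQ/Q = √(0.0107) = 0.104

0.104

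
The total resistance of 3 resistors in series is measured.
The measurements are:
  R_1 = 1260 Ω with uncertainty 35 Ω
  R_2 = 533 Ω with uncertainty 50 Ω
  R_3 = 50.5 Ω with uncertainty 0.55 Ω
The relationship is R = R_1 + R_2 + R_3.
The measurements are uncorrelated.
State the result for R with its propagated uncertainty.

Each term contributes (cᵢ δxᵢ)² to (δR)²:
  (δR_1)² = 1220;  (δR_2)² = 2500;  (δR_3)² = 0.303
δR = √(3730) = 61.0 Ω
R = 1840 Ω.

1840 ± 61.0 Ω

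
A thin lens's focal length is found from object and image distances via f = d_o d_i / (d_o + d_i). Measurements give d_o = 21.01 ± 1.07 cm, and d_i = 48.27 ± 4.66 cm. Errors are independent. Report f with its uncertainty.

14.64 ± 0.673 cm

∂f/∂d_o = (d_i/(d_o+d_i))² = 0.485;  ∂f/∂d_i = (d_o/(d_o+d_i))² = 0.0920
δf = √((∂f/∂d_o · δd_o)² + (∂f/∂d_i · δd_i)²) = √(0.270 + 0.184) = 0.673 cm
f = 14.64 cm.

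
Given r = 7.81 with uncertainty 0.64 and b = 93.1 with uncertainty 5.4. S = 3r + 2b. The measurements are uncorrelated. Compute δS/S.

0.0523

Sums and differences: (δS)² = Σ (cᵢ δxᵢ)².
  (3·δr)² = 3.69;  (2·δb)² = 117
δS = √(120) = 11.0
S = 210, so δS/S = 11.0/210 = 0.0523.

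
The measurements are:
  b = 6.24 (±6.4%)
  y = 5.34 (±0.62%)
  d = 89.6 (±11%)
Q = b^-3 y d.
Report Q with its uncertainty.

Each factor contributes (exponent × relative error)² to (δQ/Q)²:
  (-3·δb/b)² = (-3×0.0640)² = 0.0369;  (1·δy/y)² = (1×0.00620)² = 3.84e-05;  (1·δd/d)² = (1×0.110)² = 0.0121
δQ/Q = √(0.0490) = 0.221
Q = 1.97, so δQ = 0.221 × 1.97 = 0.436.

1.97 ± 0.436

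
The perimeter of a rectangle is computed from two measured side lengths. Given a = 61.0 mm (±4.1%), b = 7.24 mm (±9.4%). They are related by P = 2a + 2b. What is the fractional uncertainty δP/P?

0.0380

P is a linear combination, so absolute uncertainties add in quadrature:
  (2·δa)² = 25.0;  (2·δb)² = 1.85
δP = √(26.9) = 5.18 mm
P = 136 mm, so δP/P = 5.18/136 = 0.0380.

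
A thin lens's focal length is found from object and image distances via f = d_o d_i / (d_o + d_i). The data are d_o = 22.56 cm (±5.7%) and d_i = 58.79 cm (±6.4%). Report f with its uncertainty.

∂f/∂d_o = (d_i/(d_o+d_i))² = 0.522;  ∂f/∂d_i = (d_o/(d_o+d_i))² = 0.0769
δf = √((∂f/∂d_o · δd_o)² + (∂f/∂d_i · δd_i)²) = √(0.451 + 0.0837) = 0.731 cm
f = 16.30 cm.

16.30 ± 0.731 cm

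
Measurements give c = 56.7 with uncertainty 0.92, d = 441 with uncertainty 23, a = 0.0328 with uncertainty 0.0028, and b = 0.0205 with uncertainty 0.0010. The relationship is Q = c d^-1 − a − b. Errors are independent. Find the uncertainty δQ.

0.00763

Let p = c·d^-1 = 0.129. δp/p = √((1·δc/c)² + (-1·δd/d)²) = √(0.000263 + 0.00272) = 0.0546, so δp = 0.00702.
Q = p − a − b: δQ = √(δp² + δa² + δb²) = √(4.93e-05 + 7.84e-06 + 1e-06) = 0.00763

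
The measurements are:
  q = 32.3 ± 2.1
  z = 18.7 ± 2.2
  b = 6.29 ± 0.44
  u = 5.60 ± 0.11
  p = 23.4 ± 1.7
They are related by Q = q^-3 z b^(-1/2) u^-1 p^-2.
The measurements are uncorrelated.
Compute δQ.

1.97e-08

Q is a product of powers, so relative uncertainties combine in quadrature:
  (-3·δq/q)² = (-3×0.0650)² = 0.0380;  (1·δz/z)² = (1×0.118)² = 0.0138;  (−½·δb/b)² = (-0.5×0.0700)² = 0.00122;  (-1·δu/u)² = (-1×0.0196)² = 0.000386;  (-2·δp/p)² = (-2×0.0726)² = 0.0211
δQ/Q = √(0.0746) = 0.273
Q = 7.22e-08, so δQ = 0.273 × 7.22e-08 = 1.97e-08.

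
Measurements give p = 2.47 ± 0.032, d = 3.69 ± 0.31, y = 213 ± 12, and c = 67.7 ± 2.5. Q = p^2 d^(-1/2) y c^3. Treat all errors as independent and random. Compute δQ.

2.81e+07

Q is a product of powers, so relative uncertainties combine in quadrature:
  (2·δp/p)² = (2×0.0130)² = 0.000671;  (−½·δd/d)² = (-0.5×0.0840)² = 0.00176;  (1·δy/y)² = (1×0.0563)² = 0.00317;  (3·δc/c)² = (3×0.0369)² = 0.0123
δQ/Q = √(0.0179) = 0.134
Q = 2.1e+08, so δQ = 0.134 × 2.1e+08 = 2.81e+07.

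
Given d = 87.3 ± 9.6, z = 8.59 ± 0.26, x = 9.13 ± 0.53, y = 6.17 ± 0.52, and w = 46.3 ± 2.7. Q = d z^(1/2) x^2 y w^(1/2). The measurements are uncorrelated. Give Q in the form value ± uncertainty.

(8.95 ± 1.65) × 10^5

For a monomial Q ∝ d, z^(1/2), x^2, y, w^(1/2), fractional errors add in quadrature:
  (1·δd/d)² = (1×0.110)² = 0.0121;  (½·δz/z)² = (0.5×0.0303)² = 0.000229;  (2·δx/x)² = (2×0.0581)² = 0.0135;  (1·δy/y)² = (1×0.0843)² = 0.00710;  (½·δw/w)² = (0.5×0.0583)² = 0.000850
δQ/Q = √(0.0338) = 0.184
Q = 8.95e+05, so δQ = 0.184 × 8.95e+05 = 1.65e+05.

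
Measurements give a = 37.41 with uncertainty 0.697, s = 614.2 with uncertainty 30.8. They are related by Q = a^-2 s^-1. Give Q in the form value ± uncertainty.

(1.163 ± 0.0727) × 10^-6

Since Q is a product/quotient, work with relative uncertainties:
  (-2·δa/a)² = (-2×0.0186)² = 0.00139;  (-1·δs/s)² = (-1×0.0501)² = 0.00251
δQ/Q = √(0.00390) = 0.0625
Q = 1.163e-06, so δQ = 0.0625 × 1.163e-06 = 7.27e-08.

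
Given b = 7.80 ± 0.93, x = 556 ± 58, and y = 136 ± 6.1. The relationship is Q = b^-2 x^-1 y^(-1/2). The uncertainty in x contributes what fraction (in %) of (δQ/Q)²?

15.9%

(δQ/Q)² = (-2·δb/b)² + (-1·δx/x)² + (−½·δy/y)²
  b term: (-2×0.119)² = 0.0569
  x term: (-1×0.104)² = 0.0109
  y term: (-0.5×0.0449)² = 0.000503
Total = 0.0682. Share from x = 0.0109/0.0682 = 0.159.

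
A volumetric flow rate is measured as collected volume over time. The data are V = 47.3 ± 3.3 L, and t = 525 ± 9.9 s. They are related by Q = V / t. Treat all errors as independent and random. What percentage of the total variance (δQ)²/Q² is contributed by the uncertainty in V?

(δQ/Q)² = (1·δV/V)² + (-1·δt/t)²
  V term: (1×0.0698)² = 0.00487
  t term: (-1×0.0189)² = 0.000356
Total = 0.00522. Share from V = 0.00487/0.00522 = 0.932.

93.2%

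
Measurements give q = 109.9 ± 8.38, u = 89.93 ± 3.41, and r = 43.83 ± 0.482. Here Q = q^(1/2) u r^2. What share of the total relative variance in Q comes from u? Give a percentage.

42.6%

(δQ/Q)² = (½·δq/q)² + (1·δu/u)² + (2·δr/r)²
  q term: (0.5×0.0763)² = 0.00145
  u term: (1×0.0379)² = 0.00144
  r term: (2×0.0110)² = 0.000484
Total = 0.00338. Share from u = 0.00144/0.00338 = 0.426.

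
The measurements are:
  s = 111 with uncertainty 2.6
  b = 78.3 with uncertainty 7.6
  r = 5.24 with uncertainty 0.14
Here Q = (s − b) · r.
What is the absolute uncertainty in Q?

42.3

Let u = s − b = 32.7. δu = √(δs² + δb²) = √(6.76 + 57.8) = 8.03, so δu/u = 0.246.
Q is then a monomial in u, r:
δQ/Q = √((δu/u)² + (1·δr/r)²) = √(0.0603 + 0.000714) = 0.247
Q = 171, so δQ = 0.247 × 171 = 42.3.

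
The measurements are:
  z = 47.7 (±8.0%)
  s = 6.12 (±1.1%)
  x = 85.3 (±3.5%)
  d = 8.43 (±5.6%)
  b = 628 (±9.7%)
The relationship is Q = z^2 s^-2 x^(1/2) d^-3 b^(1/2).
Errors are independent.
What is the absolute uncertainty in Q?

Relative error in a monomial: (δQ/Q)² = Σ (nᵢ · δxᵢ/xᵢ)².
  (2·δz/z)² = (2×0.0800)² = 0.0256;  (-2·δs/s)² = (-2×0.0110)² = 0.000484;  (½·δx/x)² = (0.5×0.0350)² = 0.000306;  (-3·δd/d)² = (-3×0.0560)² = 0.0282;  (½·δb/b)² = (0.5×0.0970)² = 0.00235
δQ/Q = √(0.0570) = 0.239
Q = 23.5, so δQ = 0.239 × 23.5 = 5.60.

5.60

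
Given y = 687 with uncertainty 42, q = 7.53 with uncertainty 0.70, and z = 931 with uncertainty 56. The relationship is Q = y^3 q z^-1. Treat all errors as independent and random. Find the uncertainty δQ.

Products/powers → add relative errors in quadrature, weighted by exponent:
  (3·δy/y)² = (3×0.0611)² = 0.0336;  (1·δq/q)² = (1×0.0930)² = 0.00864;  (-1·δz/z)² = (-1×0.0602)² = 0.00362
δQ/Q = √(0.0459) = 0.214
Q = 2.62e+06, so δQ = 0.214 × 2.62e+06 = 5.62e+05.

5.62e+05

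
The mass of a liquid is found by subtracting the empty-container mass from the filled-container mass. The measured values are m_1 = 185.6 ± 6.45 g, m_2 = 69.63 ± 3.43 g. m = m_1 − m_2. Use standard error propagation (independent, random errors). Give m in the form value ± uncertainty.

116.0 ± 7.31 g

Sums and differences: (δm)² = Σ (cᵢ δxᵢ)².
  (δm_1)² = 41.6;  (δm_2)² = 11.8
δm = √(53.4) = 7.31 g
m = 116.0 g.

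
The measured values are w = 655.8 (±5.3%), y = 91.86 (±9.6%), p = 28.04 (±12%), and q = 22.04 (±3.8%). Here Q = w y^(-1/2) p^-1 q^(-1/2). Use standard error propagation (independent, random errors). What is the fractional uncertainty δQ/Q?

0.141

Each factor contributes (exponent × relative error)² to (δQ/Q)²:
  (1·δw/w)² = (1×0.0530)² = 0.00281;  (−½·δy/y)² = (-0.5×0.0960)² = 0.00230;  (-1·δp/p)² = (-1×0.120)² = 0.0144;  (−½·δq/q)² = (-0.5×0.0380)² = 0.000361
δQ/Q = √(0.0199) = 0.141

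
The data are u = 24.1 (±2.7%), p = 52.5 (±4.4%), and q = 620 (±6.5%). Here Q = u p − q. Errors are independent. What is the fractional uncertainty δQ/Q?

0.119

Let w = u·p = 1270. δw/w = √((1·δu/u)² + (1·δp/p)²) = √(0.000729 + 0.00194) = 0.0516, so δw = 65.3.
Q = w − q: δQ = √(δw² + δq²) = √(4270 + 1620) = 76.7
Q = 645, so δQ/Q = 76.7/645 = 0.119.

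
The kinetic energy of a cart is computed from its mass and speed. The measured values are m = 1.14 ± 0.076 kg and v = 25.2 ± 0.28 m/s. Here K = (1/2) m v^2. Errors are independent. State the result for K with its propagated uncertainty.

Each factor contributes (exponent × relative error)² to (δK/K)²:
  (1·δm/m)² = (1×0.0667)² = 0.00444;  (2·δv/v)² = (2×0.0111)² = 0.000494
δK/K = √(0.00494) = 0.0703
K = 362 J, so δK = 0.0703 × 362 = 25.4 J.

362 ± 25.4 J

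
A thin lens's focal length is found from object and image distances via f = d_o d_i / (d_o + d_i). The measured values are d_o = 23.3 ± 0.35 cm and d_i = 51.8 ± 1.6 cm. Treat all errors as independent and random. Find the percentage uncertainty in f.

∂f/∂d_o = (d_i/(d_o+d_i))² = 0.476;  ∂f/∂d_i = (d_o/(d_o+d_i))² = 0.0963
δf = √((∂f/∂d_o · δd_o)² + (∂f/∂d_i · δd_i)²) = √(0.0277 + 0.0237) = 0.227 cm
f = 16.1 cm, so δf/f = 0.227/16.1 = 0.0141.

1.41%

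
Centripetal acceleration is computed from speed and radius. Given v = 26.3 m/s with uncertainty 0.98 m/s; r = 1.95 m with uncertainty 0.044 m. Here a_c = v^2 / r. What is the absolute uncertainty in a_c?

27.6 m/s^2

For a monomial a_c ∝ v^2, r^-1, fractional errors add in quadrature:
  (2·δv/v)² = (2×0.0373)² = 0.00555;  (-1·δr/r)² = (-1×0.0226)² = 0.000509
δa_c/a_c = √(0.00606) = 0.0779
a_c = 355 m/s^2, so δa_c = 0.0779 × 355 = 27.6 m/s^2.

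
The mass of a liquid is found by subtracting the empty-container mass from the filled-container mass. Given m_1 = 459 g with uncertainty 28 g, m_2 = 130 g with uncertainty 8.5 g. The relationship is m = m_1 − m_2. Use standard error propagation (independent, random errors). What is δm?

29.3 g

Sums and differences: (δm)² = Σ (cᵢ δxᵢ)².
  (δm_1)² = 784;  (δm_2)² = 72.2
δm = √(856) = 29.3 g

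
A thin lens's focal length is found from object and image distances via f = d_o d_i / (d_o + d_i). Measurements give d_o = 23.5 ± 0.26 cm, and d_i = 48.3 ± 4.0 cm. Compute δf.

0.444 cm

∂f/∂d_o = (d_i/(d_o+d_i))² = 0.453;  ∂f/∂d_i = (d_o/(d_o+d_i))² = 0.107
δf = √((∂f/∂d_o · δd_o)² + (∂f/∂d_i · δd_i)²) = √(0.0138 + 0.184) = 0.444 cm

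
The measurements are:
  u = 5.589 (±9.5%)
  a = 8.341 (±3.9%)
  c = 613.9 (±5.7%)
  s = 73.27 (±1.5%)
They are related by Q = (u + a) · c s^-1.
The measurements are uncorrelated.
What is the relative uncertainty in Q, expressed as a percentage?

7.40%

Let w = u + a = 13.93. δw = √(δu² + δa²) = √(0.282 + 0.106) = 0.623, so δw/w = 0.0447.
Q is then a monomial in w, c, s:
δQ/Q = √((δw/w)² + (1·δc/c)² + (-1·δs/s)²) = √(0.00200 + 0.00325 + 0.000225) = 0.0740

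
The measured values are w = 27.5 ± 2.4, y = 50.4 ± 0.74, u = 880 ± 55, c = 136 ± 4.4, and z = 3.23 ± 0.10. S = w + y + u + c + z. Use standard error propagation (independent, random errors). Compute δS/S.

Absolute uncertainties add in quadrature for a linear combination:
  (δw)² = 5.76;  (δy)² = 0.548;  (δu)² = 3020;  (δc)² = 19.4;  (δz)² = 0.0100
δS = √(3050) = 55.2
S = 1100, so δS/S = 55.2/1100 = 0.0503.

0.0503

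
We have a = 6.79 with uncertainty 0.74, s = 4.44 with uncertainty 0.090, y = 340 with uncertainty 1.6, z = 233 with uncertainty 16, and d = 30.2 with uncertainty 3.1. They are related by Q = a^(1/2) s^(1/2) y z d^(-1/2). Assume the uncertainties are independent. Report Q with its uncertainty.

79200 ± 8090

Q is a product of powers, so relative uncertainties combine in quadrature:
  (½·δa/a)² = (0.5×0.109)² = 0.00297;  (½·δs/s)² = (0.5×0.0203)² = 0.000103;  (1·δy/y)² = (1×0.00471)² = 2.21e-05;  (1·δz/z)² = (1×0.0687)² = 0.00472;  (−½·δd/d)² = (-0.5×0.103)² = 0.00263
δQ/Q = √(0.0104) = 0.102
Q = 79200, so δQ = 0.102 × 79200 = 8090.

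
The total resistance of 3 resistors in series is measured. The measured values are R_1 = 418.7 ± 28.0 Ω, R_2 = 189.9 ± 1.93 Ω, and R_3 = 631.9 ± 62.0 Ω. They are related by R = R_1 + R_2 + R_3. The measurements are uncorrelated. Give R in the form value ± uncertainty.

Absolute uncertainties add in quadrature for a linear combination:
  (δR_1)² = 784;  (δR_2)² = 3.72;  (δR_3)² = 3840
δR = √(4630) = 68.1 Ω
R = 1240 Ω.

1240 ± 68.1 Ω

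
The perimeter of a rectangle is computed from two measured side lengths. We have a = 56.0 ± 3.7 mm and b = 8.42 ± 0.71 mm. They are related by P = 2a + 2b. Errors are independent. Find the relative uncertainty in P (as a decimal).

0.0585

Absolute uncertainties add in quadrature for a linear combination:
  (2·δa)² = 54.8;  (2·δb)² = 2.02
δP = √(56.8) = 7.54 mm
P = 129 mm, so δP/P = 7.54/129 = 0.0585.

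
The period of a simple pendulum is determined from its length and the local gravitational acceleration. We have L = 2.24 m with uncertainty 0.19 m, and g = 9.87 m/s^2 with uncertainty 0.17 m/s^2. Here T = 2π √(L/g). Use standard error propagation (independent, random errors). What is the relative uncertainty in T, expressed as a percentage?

For a monomial T ∝ L^(1/2), g^(-1/2), fractional errors add in quadrature:
  (½·δL/L)² = (0.5×0.0848)² = 0.00180;  (−½·δg/g)² = (-0.5×0.0172)² = 7.42e-05
δT/T = √(0.00187) = 0.0433

4.33%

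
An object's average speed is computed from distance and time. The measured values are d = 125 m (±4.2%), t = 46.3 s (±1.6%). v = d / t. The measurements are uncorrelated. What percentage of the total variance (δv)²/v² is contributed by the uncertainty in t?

(δv/v)² = (1·δd/d)² + (-1·δt/t)²
  d term: (1×0.0420)² = 0.00176
  t term: (-1×0.0160)² = 0.000256
Total = 0.00202. Share from t = 0.000256/0.00202 = 0.127.

12.7%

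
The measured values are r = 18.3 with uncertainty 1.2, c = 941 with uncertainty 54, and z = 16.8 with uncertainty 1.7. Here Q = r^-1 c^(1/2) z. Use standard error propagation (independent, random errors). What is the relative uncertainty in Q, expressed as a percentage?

Since Q is a product/quotient, work with relative uncertainties:
  (-1·δr/r)² = (-1×0.0656)² = 0.00430;  (½·δc/c)² = (0.5×0.0574)² = 0.000823;  (1·δz/z)² = (1×0.101)² = 0.0102
δQ/Q = √(0.0154) = 0.124

12.4%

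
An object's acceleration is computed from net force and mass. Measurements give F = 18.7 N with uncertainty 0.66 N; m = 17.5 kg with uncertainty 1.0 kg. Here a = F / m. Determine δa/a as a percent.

Since a is a product/quotient, work with relative uncertainties:
  (1·δF/F)² = (1×0.0353)² = 0.00125;  (-1·δm/m)² = (-1×0.0571)² = 0.00327
δa/a = √(0.00451) = 0.0672

6.72%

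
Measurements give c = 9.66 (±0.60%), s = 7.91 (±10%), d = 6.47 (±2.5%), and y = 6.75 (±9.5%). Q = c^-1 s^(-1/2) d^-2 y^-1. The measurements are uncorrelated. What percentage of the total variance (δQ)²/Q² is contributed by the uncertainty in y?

64.2%

(δQ/Q)² = (-1·δc/c)² + (−½·δs/s)² + (-2·δd/d)² + (-1·δy/y)²
  c term: (-1×0.00600)² = 3.6e-05
  s term: (-0.5×0.100)² = 0.00250
  d term: (-2×0.0250)² = 0.00250
  y term: (-1×0.0950)² = 0.00903
Total = 0.0141. Share from y = 0.00903/0.0141 = 0.642.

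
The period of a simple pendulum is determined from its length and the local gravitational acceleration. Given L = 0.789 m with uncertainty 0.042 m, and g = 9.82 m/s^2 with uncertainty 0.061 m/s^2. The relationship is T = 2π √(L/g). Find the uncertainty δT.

0.0477 s

T is a product of powers, so relative uncertainties combine in quadrature:
  (½·δL/L)² = (0.5×0.0532)² = 0.000708;  (−½·δg/g)² = (-0.5×0.00621)² = 9.65e-06
δT/T = √(0.000718) = 0.0268
T = 1.78 s, so δT = 0.0268 × 1.78 = 0.0477 s.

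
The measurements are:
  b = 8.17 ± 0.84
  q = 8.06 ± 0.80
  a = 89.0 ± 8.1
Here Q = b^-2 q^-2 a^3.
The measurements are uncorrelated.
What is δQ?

Q is a product of powers, so relative uncertainties combine in quadrature:
  (-2·δb/b)² = (-2×0.103)² = 0.0423;  (-2·δq/q)² = (-2×0.0993)² = 0.0394;  (3·δa/a)² = (3×0.0910)² = 0.0745
δQ/Q = √(0.156) = 0.395
Q = 163, so δQ = 0.395 × 163 = 64.3.

64.3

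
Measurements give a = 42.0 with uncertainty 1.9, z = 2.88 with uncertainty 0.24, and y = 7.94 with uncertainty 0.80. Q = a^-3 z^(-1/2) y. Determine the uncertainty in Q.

Relative error in a monomial: (δQ/Q)² = Σ (nᵢ · δxᵢ/xᵢ)².
  (-3·δa/a)² = (-3×0.0452)² = 0.0184;  (−½·δz/z)² = (-0.5×0.0833)² = 0.00174;  (1·δy/y)² = (1×0.101)² = 0.0102
δQ/Q = √(0.0303) = 0.174
Q = 6.32e-05, so δQ = 0.174 × 6.32e-05 = 1.1e-05.

1.1e-05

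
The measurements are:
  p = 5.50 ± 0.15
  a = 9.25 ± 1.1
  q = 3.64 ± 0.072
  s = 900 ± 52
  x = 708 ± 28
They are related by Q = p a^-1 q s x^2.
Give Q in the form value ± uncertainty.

(9.76 ± 1.54) × 10^8

Products/powers → add relative errors in quadrature, weighted by exponent:
  (1·δp/p)² = (1×0.0273)² = 0.000744;  (-1·δa/a)² = (-1×0.119)² = 0.0141;  (1·δq/q)² = (1×0.0198)² = 0.000391;  (1·δs/s)² = (1×0.0578)² = 0.00334;  (2·δx/x)² = (2×0.0395)² = 0.00626
δQ/Q = √(0.0249) = 0.158
Q = 9.76e+08, so δQ = 0.158 × 9.76e+08 = 1.54e+08.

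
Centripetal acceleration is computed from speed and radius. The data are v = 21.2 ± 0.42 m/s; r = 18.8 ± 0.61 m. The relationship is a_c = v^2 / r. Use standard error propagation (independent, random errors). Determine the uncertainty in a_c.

Products/powers → add relative errors in quadrature, weighted by exponent:
  (2·δv/v)² = (2×0.0198)² = 0.00157;  (-1·δr/r)² = (-1×0.0324)² = 0.00105
δa_c/a_c = √(0.00262) = 0.0512
a_c = 23.9 m/s^2, so δa_c = 0.0512 × 23.9 = 1.22 m/s^2.

1.22 m/s^2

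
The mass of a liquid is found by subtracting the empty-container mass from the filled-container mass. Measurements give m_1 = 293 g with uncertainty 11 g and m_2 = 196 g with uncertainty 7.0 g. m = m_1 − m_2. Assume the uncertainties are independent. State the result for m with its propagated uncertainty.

97.0 ± 13.0 g

Sums and differences: (δm)² = Σ (cᵢ δxᵢ)².
  (δm_1)² = 121;  (δm_2)² = 49.0
δm = √(170) = 13.0 g
m = 97.0 g.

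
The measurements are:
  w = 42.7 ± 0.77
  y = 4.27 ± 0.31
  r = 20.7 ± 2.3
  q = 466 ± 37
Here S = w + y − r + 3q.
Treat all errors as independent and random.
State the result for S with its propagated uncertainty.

1420 ± 111

Each term contributes (cᵢ δxᵢ)² to (δS)²:
  (δw)² = 0.593;  (δy)² = 0.0961;  (δr)² = 5.29;  (3·δq)² = 12300
δS = √(12300) = 111
S = 1420.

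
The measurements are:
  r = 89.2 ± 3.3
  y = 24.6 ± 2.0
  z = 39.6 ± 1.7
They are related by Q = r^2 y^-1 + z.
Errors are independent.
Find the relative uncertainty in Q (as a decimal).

Let p = r^2·y^-1 = 323. δp/p = √((2·δr/r)² + (-1·δy/y)²) = √(0.00547 + 0.00661) = 0.110, so δp = 35.6.
Q = p + z: δQ = √(δp² + δz²) = √(1260 + 2.89) = 35.6
Q = 363, so δQ/Q = 35.6/363 = 0.0981.

0.0981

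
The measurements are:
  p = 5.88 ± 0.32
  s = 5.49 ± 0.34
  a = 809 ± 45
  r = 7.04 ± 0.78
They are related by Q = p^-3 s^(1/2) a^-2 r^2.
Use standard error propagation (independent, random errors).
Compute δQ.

2.61e-07

For a monomial Q ∝ p^-3, s^(1/2), a^-2, r^2, fractional errors add in quadrature:
  (-3·δp/p)² = (-3×0.0544)² = 0.0267;  (½·δs/s)² = (0.5×0.0619)² = 0.000959;  (-2·δa/a)² = (-2×0.0556)² = 0.0124;  (2·δr/r)² = (2×0.111)² = 0.0491
δQ/Q = √(0.0891) = 0.298
Q = 8.73e-07, so δQ = 0.298 × 8.73e-07 = 2.61e-07.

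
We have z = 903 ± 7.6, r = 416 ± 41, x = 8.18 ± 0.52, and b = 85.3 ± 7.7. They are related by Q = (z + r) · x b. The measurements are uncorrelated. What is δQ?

Let u = z + r = 1320. δu = √(δz² + δr²) = √(57.8 + 1680) = 41.7, so δu/u = 0.0316.
Q is then a monomial in u, x, b:
δQ/Q = √((δu/u)² + (1·δx/x)² + (1·δb/b)²) = √(0.000999 + 0.00404 + 0.00815) = 0.115
Q = 9.2e+05, so δQ = 0.115 × 9.2e+05 = 1.06e+05.

1.06e+05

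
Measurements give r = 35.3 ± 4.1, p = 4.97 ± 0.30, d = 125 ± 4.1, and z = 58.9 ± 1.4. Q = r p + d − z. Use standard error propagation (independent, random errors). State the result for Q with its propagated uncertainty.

242 ± 23.4

Let w = r·p = 175. δw/w = √((1·δr/r)² + (1·δp/p)²) = √(0.0135 + 0.00364) = 0.131, so δw = 23.0.
Q = w + d − z: δQ = √(δw² + δd² + δz²) = √(527 + 16.8 + 1.96) = 23.4
Q = 242.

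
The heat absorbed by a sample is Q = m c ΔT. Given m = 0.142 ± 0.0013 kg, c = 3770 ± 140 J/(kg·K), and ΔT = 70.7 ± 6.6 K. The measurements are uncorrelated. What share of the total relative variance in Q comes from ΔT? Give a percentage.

(δQ/Q)² = (1·δm/m)² + (1·δc/c)² + (1·δΔT/ΔT)²
  m term: (1×0.00915)² = 8.38e-05
  c term: (1×0.0371)² = 0.00138
  ΔT term: (1×0.0934)² = 0.00871
Total = 0.0102. Share from ΔT = 0.00871/0.0102 = 0.856.

85.6%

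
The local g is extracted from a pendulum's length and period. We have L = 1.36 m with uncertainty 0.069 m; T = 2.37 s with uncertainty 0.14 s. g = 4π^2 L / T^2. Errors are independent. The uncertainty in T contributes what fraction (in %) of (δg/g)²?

84.4%

(δg/g)² = (1·δL/L)² + (-2·δT/T)²
  L term: (1×0.0507)² = 0.00257
  T term: (-2×0.0591)² = 0.0140
Total = 0.0165. Share from T = 0.0140/0.0165 = 0.844.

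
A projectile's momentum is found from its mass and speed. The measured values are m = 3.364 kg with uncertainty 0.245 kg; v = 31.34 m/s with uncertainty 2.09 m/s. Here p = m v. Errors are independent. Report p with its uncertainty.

For a monomial p ∝ m, v, fractional errors add in quadrature:
  (1·δm/m)² = (1×0.0728)² = 0.00530;  (1·δv/v)² = (1×0.0667)² = 0.00445
δp/p = √(0.00975) = 0.0987
p = 105.4 kg·m/s, so δp = 0.0987 × 105.4 = 10.4 kg·m/s.

105.4 ± 10.4 kg·m/s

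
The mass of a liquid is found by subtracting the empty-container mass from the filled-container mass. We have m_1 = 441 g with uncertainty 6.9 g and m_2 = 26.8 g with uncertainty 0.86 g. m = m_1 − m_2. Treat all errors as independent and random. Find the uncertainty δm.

6.95 g

Each term contributes (cᵢ δxᵢ)² to (δm)²:
  (δm_1)² = 47.6;  (δm_2)² = 0.740
δm = √(48.3) = 6.95 g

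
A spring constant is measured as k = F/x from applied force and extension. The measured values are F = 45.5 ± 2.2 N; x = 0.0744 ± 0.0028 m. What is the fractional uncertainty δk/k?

Each factor contributes (exponent × relative error)² to (δk/k)²:
  (1·δF/F)² = (1×0.0484)² = 0.00234;  (-1·δx/x)² = (-1×0.0376)² = 0.00142
δk/k = √(0.00375) = 0.0613

0.0613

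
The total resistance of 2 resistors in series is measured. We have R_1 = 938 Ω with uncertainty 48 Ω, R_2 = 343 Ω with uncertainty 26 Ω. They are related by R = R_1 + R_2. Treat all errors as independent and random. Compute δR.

Each term contributes (cᵢ δxᵢ)² to (δR)²:
  (δR_1)² = 2300;  (δR_2)² = 676
δR = √(2980) = 54.6 Ω

54.6 Ω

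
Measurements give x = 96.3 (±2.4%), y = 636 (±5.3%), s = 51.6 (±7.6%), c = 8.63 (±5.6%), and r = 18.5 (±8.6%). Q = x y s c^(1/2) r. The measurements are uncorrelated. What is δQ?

2.26e+07

Since Q is a product/quotient, work with relative uncertainties:
  (1·δx/x)² = (1×0.0240)² = 0.000576;  (1·δy/y)² = (1×0.0530)² = 0.00281;  (1·δs/s)² = (1×0.0760)² = 0.00578;  (½·δc/c)² = (0.5×0.0560)² = 0.000784;  (1·δr/r)² = (1×0.0860)² = 0.00740
δQ/Q = √(0.0173) = 0.132
Q = 1.72e+08, so δQ = 0.132 × 1.72e+08 = 2.26e+07.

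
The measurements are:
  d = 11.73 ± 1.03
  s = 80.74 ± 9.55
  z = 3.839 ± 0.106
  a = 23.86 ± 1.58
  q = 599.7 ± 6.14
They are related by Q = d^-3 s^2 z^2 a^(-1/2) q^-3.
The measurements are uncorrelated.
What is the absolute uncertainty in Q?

2.04e-08

Since Q is a product/quotient, work with relative uncertainties:
  (-3·δd/d)² = (-3×0.0878)² = 0.0694;  (2·δs/s)² = (2×0.118)² = 0.0560;  (2·δz/z)² = (2×0.0276)² = 0.00305;  (−½·δa/a)² = (-0.5×0.0662)² = 0.00110;  (-3·δq/q)² = (-3×0.0102)² = 0.000943
δQ/Q = √(0.130) = 0.361
Q = 5.65e-08, so δQ = 0.361 × 5.65e-08 = 2.04e-08.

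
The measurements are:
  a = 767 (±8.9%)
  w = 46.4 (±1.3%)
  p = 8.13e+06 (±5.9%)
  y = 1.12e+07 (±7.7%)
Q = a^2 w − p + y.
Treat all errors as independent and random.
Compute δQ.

Let h = a^2·w = 2.73e+07. δh/h = √((2·δa/a)² + (1·δw/w)²) = √(0.0317 + 0.000169) = 0.178, so δh = 4.87e+06.
Q = h − p + y: δQ = √(δh² + δp² + δy²) = √(2.37e+13 + 2.3e+11 + 7.44e+11) = 4.97e+06

4.97e+06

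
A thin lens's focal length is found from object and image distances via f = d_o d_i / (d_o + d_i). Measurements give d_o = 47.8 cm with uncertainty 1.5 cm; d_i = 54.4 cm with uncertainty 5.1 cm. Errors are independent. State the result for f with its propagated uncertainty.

∂f/∂d_o = (d_i/(d_o+d_i))² = 0.283;  ∂f/∂d_i = (d_o/(d_o+d_i))² = 0.219
δf = √((∂f/∂d_o · δd_o)² + (∂f/∂d_i · δd_i)²) = √(0.181 + 1.24) = 1.19 cm
f = 25.4 cm.

25.4 ± 1.19 cm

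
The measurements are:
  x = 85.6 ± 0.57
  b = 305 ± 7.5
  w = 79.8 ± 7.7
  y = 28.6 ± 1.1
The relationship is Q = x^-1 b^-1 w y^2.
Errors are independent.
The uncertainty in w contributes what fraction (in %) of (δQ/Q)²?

58.6%

(δQ/Q)² = (-1·δx/x)² + (-1·δb/b)² + (1·δw/w)² + (2·δy/y)²
  x term: (-1×0.00666)² = 4.43e-05
  b term: (-1×0.0246)² = 0.000605
  w term: (1×0.0965)² = 0.00931
  y term: (2×0.0385)² = 0.00592
Total = 0.0159. Share from w = 0.00931/0.0159 = 0.586.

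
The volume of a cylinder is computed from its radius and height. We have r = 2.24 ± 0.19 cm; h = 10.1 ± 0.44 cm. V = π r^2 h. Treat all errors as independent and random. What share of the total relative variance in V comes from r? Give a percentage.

(δV/V)² = (2·δr/r)² + (1·δh/h)²
  r term: (2×0.0848)² = 0.0288
  h term: (1×0.0436)² = 0.00190
Total = 0.0307. Share from r = 0.0288/0.0307 = 0.938.

93.8%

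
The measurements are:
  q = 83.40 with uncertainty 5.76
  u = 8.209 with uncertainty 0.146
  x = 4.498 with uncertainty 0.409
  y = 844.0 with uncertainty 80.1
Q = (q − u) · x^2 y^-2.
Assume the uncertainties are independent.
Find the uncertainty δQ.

Let w = q − u = 75.19. δw = √(δq² + δu²) = √(33.2 + 0.0213) = 5.76, so δw/w = 0.0766.
Q is then a monomial in w, x, y:
δQ/Q = √((δw/w)² + (2·δx/x)² + (-2·δy/y)²) = √(0.00587 + 0.0331 + 0.0360) = 0.274
Q = 0.002136, so δQ = 0.274 × 0.002136 = 0.000585.

0.000585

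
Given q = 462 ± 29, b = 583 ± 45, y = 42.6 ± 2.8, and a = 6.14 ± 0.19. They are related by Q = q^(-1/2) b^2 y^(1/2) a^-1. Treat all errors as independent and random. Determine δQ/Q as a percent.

Q is a product of powers, so relative uncertainties combine in quadrature:
  (−½·δq/q)² = (-0.5×0.0628)² = 0.000985;  (2·δb/b)² = (2×0.0772)² = 0.0238;  (½·δy/y)² = (0.5×0.0657)² = 0.00108;  (-1·δa/a)² = (-1×0.0309)² = 0.000958
δQ/Q = √(0.0269) = 0.164

16.4%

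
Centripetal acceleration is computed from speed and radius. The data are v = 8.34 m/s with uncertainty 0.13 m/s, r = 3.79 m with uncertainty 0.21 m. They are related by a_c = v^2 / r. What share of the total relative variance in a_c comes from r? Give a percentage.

76.0%

(δa_c/a_c)² = (2·δv/v)² + (-1·δr/r)²
  v term: (2×0.0156)² = 0.000972
  r term: (-1×0.0554)² = 0.00307
Total = 0.00404. Share from r = 0.00307/0.00404 = 0.760.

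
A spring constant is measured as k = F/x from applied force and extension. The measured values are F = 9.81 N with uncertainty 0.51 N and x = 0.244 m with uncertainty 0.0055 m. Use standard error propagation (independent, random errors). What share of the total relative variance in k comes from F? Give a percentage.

84.2%

(δk/k)² = (1·δF/F)² + (-1·δx/x)²
  F term: (1×0.0520)² = 0.00270
  x term: (-1×0.0225)² = 0.000508
Total = 0.00321. Share from F = 0.00270/0.00321 = 0.842.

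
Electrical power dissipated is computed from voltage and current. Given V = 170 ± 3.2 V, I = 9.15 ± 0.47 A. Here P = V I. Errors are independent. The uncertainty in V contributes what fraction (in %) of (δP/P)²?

11.8%

(δP/P)² = (1·δV/V)² + (1·δI/I)²
  V term: (1×0.0188)² = 0.000354
  I term: (1×0.0514)² = 0.00264
Total = 0.00299. Share from V = 0.000354/0.00299 = 0.118.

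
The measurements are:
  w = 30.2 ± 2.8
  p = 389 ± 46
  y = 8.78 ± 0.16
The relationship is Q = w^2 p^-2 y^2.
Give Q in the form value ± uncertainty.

0.465 ± 0.141

Since Q is a product/quotient, work with relative uncertainties:
  (2·δw/w)² = (2×0.0927)² = 0.0344;  (-2·δp/p)² = (-2×0.118)² = 0.0559;  (2·δy/y)² = (2×0.0182)² = 0.00133
δQ/Q = √(0.0916) = 0.303
Q = 0.465, so δQ = 0.303 × 0.465 = 0.141.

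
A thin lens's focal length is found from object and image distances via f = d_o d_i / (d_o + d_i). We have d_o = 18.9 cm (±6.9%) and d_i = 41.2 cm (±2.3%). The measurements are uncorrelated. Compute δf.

0.620 cm

∂f/∂d_o = (d_i/(d_o+d_i))² = 0.470;  ∂f/∂d_i = (d_o/(d_o+d_i))² = 0.0989
δf = √((∂f/∂d_o · δd_o)² + (∂f/∂d_i · δd_i)²) = √(0.376 + 0.00878) = 0.620 cm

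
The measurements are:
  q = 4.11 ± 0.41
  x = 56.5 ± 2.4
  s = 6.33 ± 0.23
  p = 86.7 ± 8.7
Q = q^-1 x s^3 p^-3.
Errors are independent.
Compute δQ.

Since Q is a product/quotient, work with relative uncertainties:
  (-1·δq/q)² = (-1×0.0998)² = 0.00995;  (1·δx/x)² = (1×0.0425)² = 0.00180;  (3·δs/s)² = (3×0.0363)² = 0.0119;  (-3·δp/p)² = (-3×0.100)² = 0.0906
δQ/Q = √(0.114) = 0.338
Q = 0.00535, so δQ = 0.338 × 0.00535 = 0.00181.

0.00181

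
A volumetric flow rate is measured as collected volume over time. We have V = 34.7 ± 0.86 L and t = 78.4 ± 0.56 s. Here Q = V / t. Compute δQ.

0.0114 L/s

Each factor contributes (exponent × relative error)² to (δQ/Q)²:
  (1·δV/V)² = (1×0.0248)² = 0.000614;  (-1·δt/t)² = (-1×0.00714)² = 5.1e-05
δQ/Q = √(0.000665) = 0.0258
Q = 0.443 L/s, so δQ = 0.0258 × 0.443 = 0.0114 L/s.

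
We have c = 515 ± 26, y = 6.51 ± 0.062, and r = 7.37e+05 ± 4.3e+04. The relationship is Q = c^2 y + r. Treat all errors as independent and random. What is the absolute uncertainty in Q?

1.8e+05

Let p = c^2·y = 1.73e+06. δp/p = √((2·δc/c)² + (1·δy/y)²) = √(0.0102 + 9.07e-05) = 0.101, so δp = 1.75e+05.
Q = p + r: δQ = √(δp² + δr²) = √(3.07e+10 + 1.85e+09) = 1.8e+05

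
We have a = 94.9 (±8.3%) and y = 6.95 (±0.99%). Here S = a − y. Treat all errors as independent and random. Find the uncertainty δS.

7.88

S is a linear combination, so absolute uncertainties add in quadrature:
  (δa)² = 62.0;  (δy)² = 0.00473
δS = √(62.0) = 7.88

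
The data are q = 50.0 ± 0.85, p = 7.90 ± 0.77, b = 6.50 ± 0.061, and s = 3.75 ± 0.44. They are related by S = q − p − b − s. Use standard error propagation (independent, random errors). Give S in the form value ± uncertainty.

For a sum/difference, combine absolute errors in quadrature:
  (δq)² = 0.722;  (δp)² = 0.593;  (δb)² = 0.00372;  (δs)² = 0.194
δS = √(1.51) = 1.23
S = 31.9.

31.9 ± 1.23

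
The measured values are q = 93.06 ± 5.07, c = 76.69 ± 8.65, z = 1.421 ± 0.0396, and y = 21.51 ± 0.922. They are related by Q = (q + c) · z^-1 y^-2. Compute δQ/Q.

Let u = q + c = 169.8. δu = √(δq² + δc²) = √(25.7 + 74.8) = 10.0, so δu/u = 0.0591.
Q is then a monomial in u, z, y:
δQ/Q = √((δu/u)² + (-1·δz/z)² + (-2·δy/y)²) = √(0.00349 + 0.000777 + 0.00735) = 0.108

0.108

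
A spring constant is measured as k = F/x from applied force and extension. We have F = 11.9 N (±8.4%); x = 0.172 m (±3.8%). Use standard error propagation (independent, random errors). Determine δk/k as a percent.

For a monomial k ∝ F, x^-1, fractional errors add in quadrature:
  (1·δF/F)² = (1×0.0840)² = 0.00706;  (-1·δx/x)² = (-1×0.0380)² = 0.00144
δk/k = √(0.00850) = 0.0922

9.22%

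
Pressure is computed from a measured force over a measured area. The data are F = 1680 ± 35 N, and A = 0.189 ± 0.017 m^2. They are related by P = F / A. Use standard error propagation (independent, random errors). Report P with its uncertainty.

8890 ± 821 Pa

Since P is a product/quotient, work with relative uncertainties:
  (1·δF/F)² = (1×0.0208)² = 0.000434;  (-1·δA/A)² = (-1×0.0899)² = 0.00809
δP/P = √(0.00852) = 0.0923
P = 8890 Pa, so δP = 0.0923 × 8890 = 821 Pa.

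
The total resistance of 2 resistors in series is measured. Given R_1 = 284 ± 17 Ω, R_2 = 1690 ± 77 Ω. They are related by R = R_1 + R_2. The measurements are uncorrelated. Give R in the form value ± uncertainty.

1970 ± 78.9 Ω

For a sum/difference, combine absolute errors in quadrature:
  (δR_1)² = 289;  (δR_2)² = 5930
δR = √(6220) = 78.9 Ω
R = 1970 Ω.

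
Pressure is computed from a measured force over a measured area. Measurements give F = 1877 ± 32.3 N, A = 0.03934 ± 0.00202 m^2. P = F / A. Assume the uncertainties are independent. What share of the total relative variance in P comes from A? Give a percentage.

89.9%

(δP/P)² = (1·δF/F)² + (-1·δA/A)²
  F term: (1×0.0172)² = 0.000296
  A term: (-1×0.0513)² = 0.00264
Total = 0.00293. Share from A = 0.00264/0.00293 = 0.899.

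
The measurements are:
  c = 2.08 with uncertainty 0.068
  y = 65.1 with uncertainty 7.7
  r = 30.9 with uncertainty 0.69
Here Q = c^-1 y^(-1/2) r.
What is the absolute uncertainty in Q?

0.131

Relative error in a monomial: (δQ/Q)² = Σ (nᵢ · δxᵢ/xᵢ)².
  (-1·δc/c)² = (-1×0.0327)² = 0.00107;  (−½·δy/y)² = (-0.5×0.118)² = 0.00350;  (1·δr/r)² = (1×0.0223)² = 0.000499
δQ/Q = √(0.00506) = 0.0712
Q = 1.84, so δQ = 0.0712 × 1.84 = 0.131.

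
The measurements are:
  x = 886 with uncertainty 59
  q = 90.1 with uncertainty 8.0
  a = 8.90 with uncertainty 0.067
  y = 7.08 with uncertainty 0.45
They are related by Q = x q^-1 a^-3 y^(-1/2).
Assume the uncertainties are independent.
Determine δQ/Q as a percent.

11.8%

Each factor contributes (exponent × relative error)² to (δQ/Q)²:
  (1·δx/x)² = (1×0.0666)² = 0.00443;  (-1·δq/q)² = (-1×0.0888)² = 0.00788;  (-3·δa/a)² = (-3×0.00753)² = 0.000510;  (−½·δy/y)² = (-0.5×0.0636)² = 0.00101
δQ/Q = √(0.0138) = 0.118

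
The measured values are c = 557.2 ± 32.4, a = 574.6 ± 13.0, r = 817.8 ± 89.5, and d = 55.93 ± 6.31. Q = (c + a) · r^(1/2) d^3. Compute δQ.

1.95e+09

Let u = c + a = 1132. δu = √(δc² + δa²) = √(1050 + 169) = 34.9, so δu/u = 0.0308.
Q is then a monomial in u, r, d:
δQ/Q = √((δu/u)² + (½·δr/r)² + (3·δd/d)²) = √(0.000951 + 0.00299 + 0.115) = 0.344
Q = 5.663e+09, so δQ = 0.344 × 5.663e+09 = 1.95e+09.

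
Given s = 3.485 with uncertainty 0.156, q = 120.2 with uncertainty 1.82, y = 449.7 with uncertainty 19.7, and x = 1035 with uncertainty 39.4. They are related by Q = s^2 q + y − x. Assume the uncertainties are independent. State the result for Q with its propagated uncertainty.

Let p = s^2·q = 1460. δp/p = √((2·δs/s)² + (1·δq/q)²) = √(0.00802 + 0.000229) = 0.0908, so δp = 133.
Q = p + y − x: δQ = √(δp² + δy² + δx²) = √(17600 + 388 + 1550) = 140
Q = 874.6.

874.6 ± 140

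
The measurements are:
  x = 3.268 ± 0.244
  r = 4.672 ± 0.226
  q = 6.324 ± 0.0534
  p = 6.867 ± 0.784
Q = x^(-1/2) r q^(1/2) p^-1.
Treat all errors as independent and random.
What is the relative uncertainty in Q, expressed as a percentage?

Relative error in a monomial: (δQ/Q)² = Σ (nᵢ · δxᵢ/xᵢ)².
  (−½·δx/x)² = (-0.5×0.0747)² = 0.00139;  (1·δr/r)² = (1×0.0484)² = 0.00234;  (½·δq/q)² = (0.5×0.00844)² = 1.78e-05;  (-1·δp/p)² = (-1×0.114)² = 0.0130
δQ/Q = √(0.0168) = 0.130

13.0%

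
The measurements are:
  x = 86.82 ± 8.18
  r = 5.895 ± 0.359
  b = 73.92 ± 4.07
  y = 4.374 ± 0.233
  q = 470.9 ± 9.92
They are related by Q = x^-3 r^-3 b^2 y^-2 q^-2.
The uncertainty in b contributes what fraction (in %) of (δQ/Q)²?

8.75%

(δQ/Q)² = (-3·δx/x)² + (-3·δr/r)² + (2·δb/b)² + (-2·δy/y)² + (-2·δq/q)²
  x term: (-3×0.0942)² = 0.0799
  r term: (-3×0.0609)² = 0.0334
  b term: (2×0.0551)² = 0.0121
  y term: (-2×0.0533)² = 0.0114
  q term: (-2×0.0211)² = 0.00178
Total = 0.139. Share from b = 0.0121/0.139 = 0.0875.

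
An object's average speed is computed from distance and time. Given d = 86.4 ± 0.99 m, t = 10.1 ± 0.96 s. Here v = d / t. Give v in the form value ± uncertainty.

8.55 ± 0.819 m/s

Each factor contributes (exponent × relative error)² to (δv/v)²:
  (1·δd/d)² = (1×0.0115)² = 0.000131;  (-1·δt/t)² = (-1×0.0950)² = 0.00903
δv/v = √(0.00917) = 0.0957
v = 8.55 m/s, so δv = 0.0957 × 8.55 = 0.819 m/s.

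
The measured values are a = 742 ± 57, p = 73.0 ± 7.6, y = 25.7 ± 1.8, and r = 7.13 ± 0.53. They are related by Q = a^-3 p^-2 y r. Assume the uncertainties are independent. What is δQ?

Products/powers → add relative errors in quadrature, weighted by exponent:
  (-3·δa/a)² = (-3×0.0768)² = 0.0531;  (-2·δp/p)² = (-2×0.104)² = 0.0434;  (1·δy/y)² = (1×0.0700)² = 0.00491;  (1·δr/r)² = (1×0.0743)² = 0.00553
δQ/Q = √(0.107) = 0.327
Q = 8.42e-11, so δQ = 0.327 × 8.42e-11 = 2.75e-11.

2.75e-11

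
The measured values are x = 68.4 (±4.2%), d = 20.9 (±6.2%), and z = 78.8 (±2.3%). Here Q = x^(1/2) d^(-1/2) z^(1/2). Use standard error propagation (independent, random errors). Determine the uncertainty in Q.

Products/powers → add relative errors in quadrature, weighted by exponent:
  (½·δx/x)² = (0.5×0.0420)² = 0.000441;  (−½·δd/d)² = (-0.5×0.0620)² = 0.000961;  (½·δz/z)² = (0.5×0.0230)² = 0.000132
δQ/Q = √(0.00153) = 0.0392
Q = 16.1, so δQ = 0.0392 × 16.1 = 0.629.

0.629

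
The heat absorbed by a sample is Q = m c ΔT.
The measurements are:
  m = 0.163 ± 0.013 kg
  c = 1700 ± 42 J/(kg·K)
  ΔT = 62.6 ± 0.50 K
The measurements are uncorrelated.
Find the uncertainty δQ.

1450 J

For a monomial Q ∝ m, c, ΔT, fractional errors add in quadrature:
  (1·δm/m)² = (1×0.0798)² = 0.00636;  (1·δc/c)² = (1×0.0247)² = 0.000610;  (1·δΔT/ΔT)² = (1×0.00799)² = 6.38e-05
δQ/Q = √(0.00703) = 0.0839
Q = 17300 J, so δQ = 0.0839 × 17300 = 1450 J.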